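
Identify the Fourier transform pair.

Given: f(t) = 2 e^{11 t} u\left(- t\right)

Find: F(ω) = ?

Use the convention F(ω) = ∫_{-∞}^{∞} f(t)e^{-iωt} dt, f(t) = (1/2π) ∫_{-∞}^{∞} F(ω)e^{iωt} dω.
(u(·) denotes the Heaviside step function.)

F(ω) = - \frac{2}{i \omega - 11}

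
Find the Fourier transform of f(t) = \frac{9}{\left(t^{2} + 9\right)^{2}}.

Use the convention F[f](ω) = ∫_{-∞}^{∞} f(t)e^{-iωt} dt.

F(ω) = \frac{\pi \left(3 \left|{\omega}\right| + 1\right) e^{- 3 \left|{\omega}\right|}}{6}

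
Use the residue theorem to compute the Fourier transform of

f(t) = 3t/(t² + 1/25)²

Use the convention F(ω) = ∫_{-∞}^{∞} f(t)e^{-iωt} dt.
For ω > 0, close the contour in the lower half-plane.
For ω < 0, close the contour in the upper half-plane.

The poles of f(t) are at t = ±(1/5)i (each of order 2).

Let g(z) = f(z)e^{-iωz}; for large |z| the factor e^{-iωz} decays in the lower half-plane when ω > 0 and in the upper half-plane when ω < 0.

Case ω > 0 (lower half-plane, clockwise contour ⇒ F(ω) = -2πi·ΣRes):
  Res_{z = - \frac{i}{5}} g(z) = \frac{15 \omega e^{- \frac{\omega}{5}}}{4} (pole of order 2)
  F(ω) = -2πi·ΣRes = - \frac{15 i \pi \omega e^{- \frac{\omega}{5}}}{2}

Case ω < 0 (upper half-plane, counterclockwise contour ⇒ F(ω) = +2πi·ΣRes):
  Res_{z = \frac{i}{5}} g(z) = - \frac{15 \omega e^{\frac{\omega}{5}}}{4} (pole of order 2)
  F(ω) = 2πi·ΣRes = - \frac{15 i \pi \omega e^{\frac{\omega}{5}}}{2}

Both cases combine into a single formula in |ω|:

F(ω) = - \frac{15 i \pi \omega e^{- \frac{\left|{\omega}\right|}{5}}}{2}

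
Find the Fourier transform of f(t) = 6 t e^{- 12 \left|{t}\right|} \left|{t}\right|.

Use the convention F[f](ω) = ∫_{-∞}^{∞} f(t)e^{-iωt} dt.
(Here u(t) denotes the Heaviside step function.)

F(ω) = \frac{24 i \omega \left(\omega^{2} - 432\right)}{\left(\omega^{2} + 144\right)^{3}}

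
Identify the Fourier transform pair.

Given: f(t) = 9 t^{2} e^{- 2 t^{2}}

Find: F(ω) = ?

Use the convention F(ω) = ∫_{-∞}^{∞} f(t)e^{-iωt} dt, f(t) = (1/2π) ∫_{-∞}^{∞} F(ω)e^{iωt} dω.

F(ω) = \frac{9 \sqrt{2} \sqrt{\pi} \left(4 - \omega^{2}\right) e^{- \frac{\omega^{2}}{8}}}{32}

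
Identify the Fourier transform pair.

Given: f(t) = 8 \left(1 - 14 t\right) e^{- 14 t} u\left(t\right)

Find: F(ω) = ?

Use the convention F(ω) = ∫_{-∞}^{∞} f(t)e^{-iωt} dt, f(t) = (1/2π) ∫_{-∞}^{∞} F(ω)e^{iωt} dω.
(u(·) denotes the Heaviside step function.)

F(ω) = \frac{8 i \omega}{- \omega^{2} + 28 i \omega + 196}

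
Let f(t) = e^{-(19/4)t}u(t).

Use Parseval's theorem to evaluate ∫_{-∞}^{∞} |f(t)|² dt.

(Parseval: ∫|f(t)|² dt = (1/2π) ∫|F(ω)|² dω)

∫|f(t)|² dt = \frac{2}{19}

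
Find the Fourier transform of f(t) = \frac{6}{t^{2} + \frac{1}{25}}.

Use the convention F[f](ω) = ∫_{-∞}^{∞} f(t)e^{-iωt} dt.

F(ω) = 30 \pi e^{- \frac{\left|{\omega}\right|}{5}}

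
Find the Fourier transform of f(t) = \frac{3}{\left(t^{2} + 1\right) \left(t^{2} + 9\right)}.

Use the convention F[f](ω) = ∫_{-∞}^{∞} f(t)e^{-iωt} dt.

F(ω) = \frac{\pi \left(3 e^{2 \left|{\omega}\right|} - 1\right) e^{- 3 \left|{\omega}\right|}}{8}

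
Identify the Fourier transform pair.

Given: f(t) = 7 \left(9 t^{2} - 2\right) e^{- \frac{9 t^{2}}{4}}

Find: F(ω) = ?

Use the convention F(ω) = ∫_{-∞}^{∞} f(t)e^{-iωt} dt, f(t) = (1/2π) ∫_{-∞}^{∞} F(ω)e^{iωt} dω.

F(ω) = - \frac{56 \sqrt{\pi} \omega^{2} e^{- \frac{\omega^{2}}{9}}}{27}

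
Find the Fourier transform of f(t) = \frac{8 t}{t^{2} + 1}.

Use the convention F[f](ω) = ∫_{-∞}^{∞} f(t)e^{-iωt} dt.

F(ω) = - 8 i \pi e^{- \left|{\omega}\right|} \operatorname{sign}{\left(\omega \right)}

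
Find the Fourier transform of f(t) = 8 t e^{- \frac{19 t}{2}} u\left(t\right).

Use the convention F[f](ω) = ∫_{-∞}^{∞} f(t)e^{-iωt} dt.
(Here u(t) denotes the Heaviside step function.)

F(ω) = \frac{32}{\left(2 i \omega + 19\right)^{2}}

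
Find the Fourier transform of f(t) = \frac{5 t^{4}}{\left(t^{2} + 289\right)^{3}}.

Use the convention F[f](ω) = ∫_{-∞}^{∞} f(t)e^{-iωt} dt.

F(ω) = \frac{5 \pi \left(289 \omega^{2} - 85 \left|{\omega}\right| + 3\right) e^{- 17 \left|{\omega}\right|}}{136}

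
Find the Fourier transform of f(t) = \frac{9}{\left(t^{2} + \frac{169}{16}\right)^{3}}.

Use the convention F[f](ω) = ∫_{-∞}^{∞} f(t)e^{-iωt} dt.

F(ω) = \frac{72 \pi \left(169 \omega^{2} + 156 \left|{\omega}\right| + 48\right) e^{- \frac{13 \left|{\omega}\right|}{4}}}{371293}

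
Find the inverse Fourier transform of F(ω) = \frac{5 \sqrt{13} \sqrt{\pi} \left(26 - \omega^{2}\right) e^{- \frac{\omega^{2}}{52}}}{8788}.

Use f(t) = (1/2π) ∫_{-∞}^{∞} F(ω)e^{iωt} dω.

f(t) = 5 t^{2} e^{- 13 t^{2}}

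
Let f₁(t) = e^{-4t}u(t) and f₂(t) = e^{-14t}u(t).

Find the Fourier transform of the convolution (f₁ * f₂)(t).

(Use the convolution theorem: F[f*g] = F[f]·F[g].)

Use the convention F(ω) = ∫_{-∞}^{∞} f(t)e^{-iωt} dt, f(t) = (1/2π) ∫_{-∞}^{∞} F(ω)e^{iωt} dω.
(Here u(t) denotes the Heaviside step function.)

F[f₁*f₂](ω) = \frac{1}{\left(i \omega + 4\right) \left(i \omega + 14\right)}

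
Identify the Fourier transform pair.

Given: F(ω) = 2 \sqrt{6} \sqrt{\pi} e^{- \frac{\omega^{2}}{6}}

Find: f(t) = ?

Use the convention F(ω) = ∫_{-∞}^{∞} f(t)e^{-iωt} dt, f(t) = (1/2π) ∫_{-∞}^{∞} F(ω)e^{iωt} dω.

f(t) = 6 e^{- \frac{3 t^{2}}{2}}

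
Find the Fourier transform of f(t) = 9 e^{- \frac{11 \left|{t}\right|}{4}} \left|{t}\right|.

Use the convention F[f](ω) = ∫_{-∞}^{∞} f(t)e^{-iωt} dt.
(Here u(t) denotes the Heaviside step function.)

F(ω) = \frac{288 \left(121 - 16 \omega^{2}\right)}{\left(16 \omega^{2} + 121\right)^{2}}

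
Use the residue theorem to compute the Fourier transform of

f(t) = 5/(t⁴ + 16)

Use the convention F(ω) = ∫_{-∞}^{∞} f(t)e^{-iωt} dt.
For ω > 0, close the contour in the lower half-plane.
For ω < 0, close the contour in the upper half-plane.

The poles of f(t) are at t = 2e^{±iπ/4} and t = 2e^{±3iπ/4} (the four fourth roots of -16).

Let g(z) = f(z)e^{-iωz}; for large |z| the factor e^{-iωz} decays in the lower half-plane when ω > 0 and in the upper half-plane when ω < 0.

Case ω > 0 (lower half-plane, clockwise contour ⇒ F(ω) = -2πi·ΣRes):
  Res_{z = - \sqrt{2} - \sqrt{2} i} g(z) = \frac{5 \sqrt{2} i \left(1 - i\right) e^{\sqrt{2} \omega \left(-1 + i\right)}}{64}
  Res_{z = \sqrt{2} - \sqrt{2} i} g(z) = \frac{5 \sqrt{2} i \left(1 + i\right) e^{- \sqrt{2} \omega \left(1 + i\right)}}{64}
  F(ω) = -2πi·ΣRes = \frac{5 \sqrt{2} \pi \left(1 - i\right) \left(e^{2 \sqrt{2} i \omega} + i\right) e^{- \sqrt{2} \omega \left(1 + i\right)}}{32} = \frac{5 \pi e^{- \sqrt{2} \omega} \sin{\left(\sqrt{2} \omega + \frac{\pi}{4} \right)}}{8}

Case ω < 0 (upper half-plane, counterclockwise contour ⇒ F(ω) = +2πi·ΣRes):
  Res_{z = \sqrt{2} + \sqrt{2} i} g(z) = \frac{5 \sqrt{2} i \left(-1 + i\right) e^{\sqrt{2} \omega \left(1 - i\right)}}{64}
  Res_{z = - \sqrt{2} + \sqrt{2} i} g(z) = \frac{5 \sqrt{2} \left(1 - i\right) e^{\sqrt{2} \omega \left(1 + i\right)}}{64}
  F(ω) = 2πi·ΣRes = - \frac{5 \sqrt{2} i \pi \left(i \left(1 - i\right) e^{\sqrt{2} \omega \left(1 - i\right)} - \left(1 - i\right) e^{\sqrt{2} \omega \left(1 + i\right)}\right)}{32} = \frac{5 \pi e^{\sqrt{2} \omega} \cos{\left(\sqrt{2} \omega + \frac{\pi}{4} \right)}}{8}

Both cases combine into a single formula in |ω|:

F(ω) = \frac{5 \pi e^{- \sqrt{2} \left|{\omega}\right|} \sin{\left(\sqrt{2} \left|{\omega}\right| + \frac{\pi}{4} \right)}}{8}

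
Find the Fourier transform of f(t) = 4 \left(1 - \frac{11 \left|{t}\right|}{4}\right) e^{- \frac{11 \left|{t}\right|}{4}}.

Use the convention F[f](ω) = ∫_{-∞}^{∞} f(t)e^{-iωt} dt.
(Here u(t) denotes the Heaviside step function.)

F(ω) = \frac{11264 \omega^{2}}{\left(16 \omega^{2} + 121\right)^{2}}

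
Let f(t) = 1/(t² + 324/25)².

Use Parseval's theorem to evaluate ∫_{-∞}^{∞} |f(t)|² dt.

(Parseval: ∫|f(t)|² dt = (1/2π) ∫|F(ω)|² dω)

∫|f(t)|² dt = \frac{390625 \pi}{9795520512}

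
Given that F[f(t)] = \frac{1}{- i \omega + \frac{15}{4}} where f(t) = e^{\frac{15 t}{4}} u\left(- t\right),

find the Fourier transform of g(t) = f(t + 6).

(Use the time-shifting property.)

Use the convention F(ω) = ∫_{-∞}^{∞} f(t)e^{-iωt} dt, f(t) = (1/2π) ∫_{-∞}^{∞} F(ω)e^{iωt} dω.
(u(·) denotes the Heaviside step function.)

F[g](ω) = - \frac{4 e^{6 i \omega}}{4 i \omega - 15}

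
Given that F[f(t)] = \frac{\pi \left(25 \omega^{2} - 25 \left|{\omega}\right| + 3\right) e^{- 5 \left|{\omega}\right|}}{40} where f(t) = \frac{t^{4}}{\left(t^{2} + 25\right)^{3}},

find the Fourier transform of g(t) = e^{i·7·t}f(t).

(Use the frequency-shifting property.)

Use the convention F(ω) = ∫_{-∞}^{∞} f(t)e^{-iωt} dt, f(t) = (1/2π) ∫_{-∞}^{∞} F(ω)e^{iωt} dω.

F[g](ω) = \frac{\pi \left(25 \left(\omega - 7\right)^{2} - 25 \left|{\omega - 7}\right| + 3\right) e^{- 5 \left|{\omega - 7}\right|}}{40}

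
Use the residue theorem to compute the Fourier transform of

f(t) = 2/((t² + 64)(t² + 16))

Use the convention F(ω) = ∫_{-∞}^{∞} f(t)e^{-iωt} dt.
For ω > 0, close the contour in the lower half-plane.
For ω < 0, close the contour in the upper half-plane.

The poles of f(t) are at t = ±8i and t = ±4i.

Let g(z) = f(z)e^{-iωz}; for large |z| the factor e^{-iωz} decays in the lower half-plane when ω > 0 and in the upper half-plane when ω < 0.

Case ω > 0 (lower half-plane, clockwise contour ⇒ F(ω) = -2πi·ΣRes):
  Res_{z = - 8 i} g(z) = - \frac{i e^{- 8 \omega}}{384}
  Res_{z = - 4 i} g(z) = \frac{i e^{- 4 \omega}}{192}
  F(ω) = -2πi·ΣRes = \frac{\pi \left(2 e^{4 \omega} - 1\right) e^{- 8 \omega}}{192}

Case ω < 0 (upper half-plane, counterclockwise contour ⇒ F(ω) = +2πi·ΣRes):
  Res_{z = 8 i} g(z) = \frac{i e^{8 \omega}}{384}
  Res_{z = 4 i} g(z) = - \frac{i e^{4 \omega}}{192}
  F(ω) = 2πi·ΣRes = \frac{\pi \left(2 - e^{4 \omega}\right) e^{4 \omega}}{192}

Both cases combine into a single formula in |ω|:

F(ω) = \frac{\pi \left(2 e^{4 \left|{\omega}\right|} - 1\right) e^{- 8 \left|{\omega}\right|}}{192}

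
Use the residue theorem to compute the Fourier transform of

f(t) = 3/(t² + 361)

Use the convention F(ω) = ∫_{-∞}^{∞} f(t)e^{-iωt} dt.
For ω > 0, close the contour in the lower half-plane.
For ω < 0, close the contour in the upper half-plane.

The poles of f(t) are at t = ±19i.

Let g(z) = f(z)e^{-iωz}; for large |z| the factor e^{-iωz} decays in the lower half-plane when ω > 0 and in the upper half-plane when ω < 0.

Case ω > 0 (lower half-plane, clockwise contour ⇒ F(ω) = -2πi·ΣRes):
  Res_{z = - 19 i} g(z) = \frac{3 i e^{- 19 \omega}}{38}
  F(ω) = -2πi·ΣRes = \frac{3 \pi e^{- 19 \omega}}{19}

Case ω < 0 (upper half-plane, counterclockwise contour ⇒ F(ω) = +2πi·ΣRes):
  Res_{z = 19 i} g(z) = - \frac{3 i e^{19 \omega}}{38}
  F(ω) = 2πi·ΣRes = \frac{3 \pi e^{19 \omega}}{19}

Both cases combine into a single formula in |ω|:

F(ω) = \frac{3 \pi e^{- 19 \left|{\omega}\right|}}{19}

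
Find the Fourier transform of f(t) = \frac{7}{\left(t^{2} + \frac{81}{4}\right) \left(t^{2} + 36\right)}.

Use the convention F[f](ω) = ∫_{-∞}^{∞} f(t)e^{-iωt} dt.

F(ω) = - \frac{2 \pi e^{- 6 \left|{\omega}\right|}}{27} + \frac{8 \pi e^{- \frac{9 \left|{\omega}\right|}{2}}}{81}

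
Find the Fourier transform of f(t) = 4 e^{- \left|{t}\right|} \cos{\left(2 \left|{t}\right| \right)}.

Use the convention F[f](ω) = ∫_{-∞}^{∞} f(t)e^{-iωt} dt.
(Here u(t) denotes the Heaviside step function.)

F(ω) = \frac{8 \left(\omega^{2} + 5\right)}{\omega^{4} - 6 \omega^{2} + 25}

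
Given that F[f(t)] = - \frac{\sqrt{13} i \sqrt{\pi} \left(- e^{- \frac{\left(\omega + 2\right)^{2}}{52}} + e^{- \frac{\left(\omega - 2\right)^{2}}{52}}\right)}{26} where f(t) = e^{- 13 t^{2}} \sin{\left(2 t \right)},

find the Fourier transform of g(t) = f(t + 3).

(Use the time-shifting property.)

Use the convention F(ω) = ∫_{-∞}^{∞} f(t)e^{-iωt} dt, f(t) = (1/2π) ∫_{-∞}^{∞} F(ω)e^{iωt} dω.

F[g](ω) = \frac{\sqrt{13} i \sqrt{\pi} \left(1 - e^{\frac{2 \omega}{13}}\right) e^{- \frac{\omega^{2}}{52} - \frac{\omega}{13} + 3 i \omega - \frac{1}{13}}}{26}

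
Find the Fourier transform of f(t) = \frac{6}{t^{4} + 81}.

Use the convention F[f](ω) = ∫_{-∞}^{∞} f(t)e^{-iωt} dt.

F(ω) = \frac{2 \pi e^{- \frac{3 \sqrt{2} \left|{\omega}\right|}{2}} \sin{\left(\frac{3 \sqrt{2} \left|{\omega}\right|}{2} + \frac{\pi}{4} \right)}}{9}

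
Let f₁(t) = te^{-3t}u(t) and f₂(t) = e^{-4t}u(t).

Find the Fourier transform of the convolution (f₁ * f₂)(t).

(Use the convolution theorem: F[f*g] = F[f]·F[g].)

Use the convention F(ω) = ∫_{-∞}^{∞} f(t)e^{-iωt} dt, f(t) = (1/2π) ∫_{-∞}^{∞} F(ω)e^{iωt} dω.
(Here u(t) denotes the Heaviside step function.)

F[f₁*f₂](ω) = \frac{1}{\left(i \omega + 3\right)^{2} \left(i \omega + 4\right)}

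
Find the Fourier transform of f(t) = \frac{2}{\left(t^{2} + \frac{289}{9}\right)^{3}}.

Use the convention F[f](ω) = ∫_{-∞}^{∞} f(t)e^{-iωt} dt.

F(ω) = \frac{27 \pi \left(289 \omega^{2} + 153 \left|{\omega}\right| + 27\right) e^{- \frac{17 \left|{\omega}\right|}{3}}}{5679428}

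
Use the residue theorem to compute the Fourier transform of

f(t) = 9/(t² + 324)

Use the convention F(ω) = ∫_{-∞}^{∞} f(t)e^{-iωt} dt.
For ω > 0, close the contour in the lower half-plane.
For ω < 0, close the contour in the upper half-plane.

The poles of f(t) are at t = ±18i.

Let g(z) = f(z)e^{-iωz}; for large |z| the factor e^{-iωz} decays in the lower half-plane when ω > 0 and in the upper half-plane when ω < 0.

Case ω > 0 (lower half-plane, clockwise contour ⇒ F(ω) = -2πi·ΣRes):
  Res_{z = - 18 i} g(z) = \frac{i e^{- 18 \omega}}{4}
  F(ω) = -2πi·ΣRes = \frac{\pi e^{- 18 \omega}}{2}

Case ω < 0 (upper half-plane, counterclockwise contour ⇒ F(ω) = +2πi·ΣRes):
  Res_{z = 18 i} g(z) = - \frac{i e^{18 \omega}}{4}
  F(ω) = 2πi·ΣRes = \frac{\pi e^{18 \omega}}{2}

Both cases combine into a single formula in |ω|:

F(ω) = \frac{\pi e^{- 18 \left|{\omega}\right|}}{2}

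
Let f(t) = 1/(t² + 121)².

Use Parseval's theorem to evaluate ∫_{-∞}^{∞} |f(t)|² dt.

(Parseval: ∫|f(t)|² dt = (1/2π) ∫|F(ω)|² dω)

∫|f(t)|² dt = \frac{5 \pi}{311794736}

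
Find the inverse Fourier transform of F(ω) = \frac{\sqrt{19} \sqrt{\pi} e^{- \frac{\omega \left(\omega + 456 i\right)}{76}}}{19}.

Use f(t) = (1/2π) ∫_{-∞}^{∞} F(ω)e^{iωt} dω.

f(t) = e^{- 19 \left(t - 6\right)^{2}}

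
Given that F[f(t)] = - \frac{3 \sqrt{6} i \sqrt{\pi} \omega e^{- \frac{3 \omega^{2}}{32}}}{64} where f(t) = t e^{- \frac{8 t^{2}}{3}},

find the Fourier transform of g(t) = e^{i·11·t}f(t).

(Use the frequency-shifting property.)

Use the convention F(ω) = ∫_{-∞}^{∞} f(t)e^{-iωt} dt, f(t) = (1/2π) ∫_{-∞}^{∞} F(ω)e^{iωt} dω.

F[g](ω) = \frac{3 \sqrt{6} i \sqrt{\pi} \left(11 - \omega\right) e^{- \frac{3 \left(\omega - 11\right)^{2}}{32}}}{64}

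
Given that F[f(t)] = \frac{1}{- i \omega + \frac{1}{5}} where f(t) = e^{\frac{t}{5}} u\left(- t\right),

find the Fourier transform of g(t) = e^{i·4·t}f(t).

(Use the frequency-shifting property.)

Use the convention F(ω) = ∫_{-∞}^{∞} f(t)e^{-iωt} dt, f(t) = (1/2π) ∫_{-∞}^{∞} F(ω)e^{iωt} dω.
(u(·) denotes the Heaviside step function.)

F[g](ω) = \frac{5 i}{5 \omega - 20 + i}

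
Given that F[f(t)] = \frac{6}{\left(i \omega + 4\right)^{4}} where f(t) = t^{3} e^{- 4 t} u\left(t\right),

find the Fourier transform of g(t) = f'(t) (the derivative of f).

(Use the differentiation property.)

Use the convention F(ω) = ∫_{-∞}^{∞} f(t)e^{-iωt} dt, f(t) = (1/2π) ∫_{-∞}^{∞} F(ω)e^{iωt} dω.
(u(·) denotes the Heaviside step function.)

F[g](ω) = \frac{6 i \omega}{\left(i \omega + 4\right)^{4}}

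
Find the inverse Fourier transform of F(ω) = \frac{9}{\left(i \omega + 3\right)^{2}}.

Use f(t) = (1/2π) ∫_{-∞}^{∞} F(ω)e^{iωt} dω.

f(t) = 9 t e^{- 3 t} u\left(t\right)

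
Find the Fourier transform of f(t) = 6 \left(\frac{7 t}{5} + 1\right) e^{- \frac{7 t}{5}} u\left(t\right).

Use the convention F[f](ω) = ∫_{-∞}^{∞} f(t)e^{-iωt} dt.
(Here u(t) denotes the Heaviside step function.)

F(ω) = \frac{30 \left(- 5 i \omega - 14\right)}{25 \omega^{2} - 70 i \omega - 49}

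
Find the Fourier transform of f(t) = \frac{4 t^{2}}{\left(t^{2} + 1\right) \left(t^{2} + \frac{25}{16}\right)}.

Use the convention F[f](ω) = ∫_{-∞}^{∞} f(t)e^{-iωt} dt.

F(ω) = - \frac{64 \pi e^{- \left|{\omega}\right|}}{9} + \frac{80 \pi e^{- \frac{5 \left|{\omega}\right|}{4}}}{9}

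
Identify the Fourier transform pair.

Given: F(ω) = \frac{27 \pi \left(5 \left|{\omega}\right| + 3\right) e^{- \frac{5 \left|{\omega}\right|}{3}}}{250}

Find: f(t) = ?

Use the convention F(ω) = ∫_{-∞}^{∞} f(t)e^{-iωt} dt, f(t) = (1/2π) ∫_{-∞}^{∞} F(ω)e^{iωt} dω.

f(t) = \frac{3}{\left(t^{2} + \frac{25}{9}\right)^{2}}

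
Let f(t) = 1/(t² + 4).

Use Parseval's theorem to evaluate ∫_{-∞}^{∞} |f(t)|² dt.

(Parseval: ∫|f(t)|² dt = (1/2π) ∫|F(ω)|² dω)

∫|f(t)|² dt = \frac{\pi}{16}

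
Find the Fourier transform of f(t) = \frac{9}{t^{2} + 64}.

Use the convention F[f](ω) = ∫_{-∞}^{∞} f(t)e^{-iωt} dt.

F(ω) = \frac{9 \pi e^{- 8 \left|{\omega}\right|}}{8}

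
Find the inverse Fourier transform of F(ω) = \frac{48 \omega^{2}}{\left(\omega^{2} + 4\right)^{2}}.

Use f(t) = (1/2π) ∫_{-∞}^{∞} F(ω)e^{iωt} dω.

f(t) = 6 \left(1 - 2 \left|{t}\right|\right) e^{- 2 \left|{t}\right|}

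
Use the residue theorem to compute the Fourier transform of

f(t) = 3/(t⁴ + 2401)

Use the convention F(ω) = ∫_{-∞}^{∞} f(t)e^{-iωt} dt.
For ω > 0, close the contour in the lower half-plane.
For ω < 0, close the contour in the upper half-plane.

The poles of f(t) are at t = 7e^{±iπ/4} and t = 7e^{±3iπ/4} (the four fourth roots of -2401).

Let g(z) = f(z)e^{-iωz}; for large |z| the factor e^{-iωz} decays in the lower half-plane when ω > 0 and in the upper half-plane when ω < 0.

Case ω > 0 (lower half-plane, clockwise contour ⇒ F(ω) = -2πi·ΣRes):
  Res_{z = - \frac{7 \sqrt{2}}{2} - \frac{7 \sqrt{2} i}{2}} g(z) = \frac{3 \sqrt{2} i \left(1 - i\right) e^{\frac{7 \sqrt{2} \omega \left(-1 + i\right)}{2}}}{2744}
  Res_{z = \frac{7 \sqrt{2}}{2} - \frac{7 \sqrt{2} i}{2}} g(z) = \frac{3 \sqrt{2} i \left(1 + i\right) e^{- \frac{7 \sqrt{2} \omega \left(1 + i\right)}{2}}}{2744}
  F(ω) = -2πi·ΣRes = \frac{3 \sqrt{2} \pi \left(1 - i\right) \left(e^{7 \sqrt{2} i \omega} + i\right) e^{- \frac{7 \sqrt{2} \omega \left(1 + i\right)}{2}}}{1372} = \frac{3 \pi e^{- \frac{7 \sqrt{2} \omega}{2}} \sin{\left(\frac{7 \sqrt{2} \omega}{2} + \frac{\pi}{4} \right)}}{343}

Case ω < 0 (upper half-plane, counterclockwise contour ⇒ F(ω) = +2πi·ΣRes):
  Res_{z = \frac{7 \sqrt{2}}{2} + \frac{7 \sqrt{2} i}{2}} g(z) = \frac{3 \sqrt{2} i \left(-1 + i\right) e^{\frac{7 \sqrt{2} \omega \left(1 - i\right)}{2}}}{2744}
  Res_{z = - \frac{7 \sqrt{2}}{2} + \frac{7 \sqrt{2} i}{2}} g(z) = \frac{3 \sqrt{2} \left(1 - i\right) e^{\frac{7 \sqrt{2} \omega \left(1 + i\right)}{2}}}{2744}
  F(ω) = 2πi·ΣRes = - \frac{3 \sqrt{2} i \pi \left(i \left(1 - i\right) e^{\frac{7 \sqrt{2} \omega \left(1 - i\right)}{2}} - \left(1 - i\right) e^{\frac{7 \sqrt{2} \omega \left(1 + i\right)}{2}}\right)}{1372} = \frac{3 \pi e^{\frac{7 \sqrt{2} \omega}{2}} \cos{\left(\frac{7 \sqrt{2} \omega}{2} + \frac{\pi}{4} \right)}}{343}

Both cases combine into a single formula in |ω|:

F(ω) = \frac{3 \pi e^{- \frac{7 \sqrt{2} \left|{\omega}\right|}{2}} \sin{\left(\frac{7 \sqrt{2} \left|{\omega}\right|}{2} + \frac{\pi}{4} \right)}}{343}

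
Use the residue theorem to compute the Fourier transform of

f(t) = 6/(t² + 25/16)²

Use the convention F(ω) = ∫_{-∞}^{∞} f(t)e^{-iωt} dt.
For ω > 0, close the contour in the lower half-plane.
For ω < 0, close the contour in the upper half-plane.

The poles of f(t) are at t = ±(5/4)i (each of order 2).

Let g(z) = f(z)e^{-iωz}; for large |z| the factor e^{-iωz} decays in the lower half-plane when ω > 0 and in the upper half-plane when ω < 0.

Case ω > 0 (lower half-plane, clockwise contour ⇒ F(ω) = -2πi·ΣRes):
  Res_{z = - \frac{5 i}{4}} g(z) = \frac{24 i \left(5 \omega + 4\right) e^{- \frac{5 \omega}{4}}}{125} (pole of order 2)
  F(ω) = -2πi·ΣRes = \frac{48 \pi \left(5 \omega + 4\right) e^{- \frac{5 \omega}{4}}}{125}

Case ω < 0 (upper half-plane, counterclockwise contour ⇒ F(ω) = +2πi·ΣRes):
  Res_{z = \frac{5 i}{4}} g(z) = \frac{24 i \left(5 \omega - 4\right) e^{\frac{5 \omega}{4}}}{125} (pole of order 2)
  F(ω) = 2πi·ΣRes = \frac{48 \pi \left(4 - 5 \omega\right) e^{\frac{5 \omega}{4}}}{125}

Both cases combine into a single formula in |ω|:

F(ω) = \frac{48 \pi \left(5 \left|{\omega}\right| + 4\right) e^{- \frac{5 \left|{\omega}\right|}{4}}}{125}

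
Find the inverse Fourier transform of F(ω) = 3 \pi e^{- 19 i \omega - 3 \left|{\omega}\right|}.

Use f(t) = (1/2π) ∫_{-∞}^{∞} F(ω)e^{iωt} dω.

f(t) = \frac{9}{\left(t - 19\right)^{2} + 9}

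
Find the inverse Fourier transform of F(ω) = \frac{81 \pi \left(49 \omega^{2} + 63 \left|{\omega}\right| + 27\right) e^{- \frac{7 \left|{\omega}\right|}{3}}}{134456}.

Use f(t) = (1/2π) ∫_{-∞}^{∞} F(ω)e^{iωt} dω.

f(t) = \frac{3}{\left(t^{2} + \frac{49}{9}\right)^{3}}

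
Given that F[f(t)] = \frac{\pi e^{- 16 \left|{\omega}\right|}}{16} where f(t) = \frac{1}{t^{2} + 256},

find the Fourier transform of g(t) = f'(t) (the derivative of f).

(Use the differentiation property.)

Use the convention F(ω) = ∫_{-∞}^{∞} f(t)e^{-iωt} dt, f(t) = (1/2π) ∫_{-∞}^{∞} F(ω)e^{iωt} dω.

F[g](ω) = \frac{i \pi \omega e^{- 16 \left|{\omega}\right|}}{16}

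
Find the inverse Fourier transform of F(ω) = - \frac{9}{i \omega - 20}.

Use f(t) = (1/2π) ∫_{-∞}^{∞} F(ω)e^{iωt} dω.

f(t) = 9 e^{20 t} u\left(- t\right)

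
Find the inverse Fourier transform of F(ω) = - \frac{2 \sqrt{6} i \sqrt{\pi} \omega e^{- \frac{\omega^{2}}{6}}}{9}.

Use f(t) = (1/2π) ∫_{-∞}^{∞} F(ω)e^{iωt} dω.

f(t) = 2 t e^{- \frac{3 t^{2}}{2}}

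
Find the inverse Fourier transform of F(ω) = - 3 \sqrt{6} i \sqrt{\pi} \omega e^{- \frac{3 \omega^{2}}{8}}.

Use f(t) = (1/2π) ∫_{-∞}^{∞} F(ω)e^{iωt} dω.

f(t) = 8 t e^{- \frac{2 t^{2}}{3}}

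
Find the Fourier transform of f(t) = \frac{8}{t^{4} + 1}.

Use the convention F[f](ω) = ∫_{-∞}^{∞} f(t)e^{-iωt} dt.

F(ω) = 8 \pi e^{- \frac{\sqrt{2} \left|{\omega}\right|}{2}} \sin{\left(\frac{\sqrt{2} \left|{\omega}\right|}{2} + \frac{\pi}{4} \right)}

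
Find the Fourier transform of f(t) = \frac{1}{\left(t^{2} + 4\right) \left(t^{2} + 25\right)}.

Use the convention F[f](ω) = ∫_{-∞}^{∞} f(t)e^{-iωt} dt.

F(ω) = \frac{\pi \left(5 e^{3 \left|{\omega}\right|} - 2\right) e^{- 5 \left|{\omega}\right|}}{210}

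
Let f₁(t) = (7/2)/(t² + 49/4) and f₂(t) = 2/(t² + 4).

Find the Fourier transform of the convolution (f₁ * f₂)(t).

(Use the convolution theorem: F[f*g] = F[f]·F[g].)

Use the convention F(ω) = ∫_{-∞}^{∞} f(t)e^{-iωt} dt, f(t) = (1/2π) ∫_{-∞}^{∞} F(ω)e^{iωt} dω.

F[f₁*f₂](ω) = \pi^{2} e^{- \frac{11 \left|{\omega}\right|}{2}}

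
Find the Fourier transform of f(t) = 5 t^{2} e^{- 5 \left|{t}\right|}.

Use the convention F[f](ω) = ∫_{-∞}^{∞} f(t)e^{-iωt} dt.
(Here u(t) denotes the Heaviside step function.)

F(ω) = \frac{100 \left(25 - 3 \omega^{2}\right)}{\left(\omega^{2} + 25\right)^{3}}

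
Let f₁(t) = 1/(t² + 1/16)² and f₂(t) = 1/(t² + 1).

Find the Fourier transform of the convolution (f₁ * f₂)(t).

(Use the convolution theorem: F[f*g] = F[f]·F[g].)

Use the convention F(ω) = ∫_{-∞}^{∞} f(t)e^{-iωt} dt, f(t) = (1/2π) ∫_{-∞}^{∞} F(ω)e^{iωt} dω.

F[f₁*f₂](ω) = 8 \pi^{2} \left(\left|{\omega}\right| + 4\right) e^{- \frac{5 \left|{\omega}\right|}{4}}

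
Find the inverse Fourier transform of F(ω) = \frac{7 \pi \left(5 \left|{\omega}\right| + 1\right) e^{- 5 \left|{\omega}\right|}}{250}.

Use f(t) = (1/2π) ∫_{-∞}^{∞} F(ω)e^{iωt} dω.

f(t) = \frac{7}{\left(t^{2} + 25\right)^{2}}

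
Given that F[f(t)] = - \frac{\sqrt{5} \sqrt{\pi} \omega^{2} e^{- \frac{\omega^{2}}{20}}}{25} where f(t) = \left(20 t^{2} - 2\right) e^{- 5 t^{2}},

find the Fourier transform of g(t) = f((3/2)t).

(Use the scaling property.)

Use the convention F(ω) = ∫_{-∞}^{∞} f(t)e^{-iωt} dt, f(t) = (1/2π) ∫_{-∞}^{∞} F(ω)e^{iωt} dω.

F[g](ω) = - \frac{8 \sqrt{5} \sqrt{\pi} \omega^{2} e^{- \frac{\omega^{2}}{45}}}{675}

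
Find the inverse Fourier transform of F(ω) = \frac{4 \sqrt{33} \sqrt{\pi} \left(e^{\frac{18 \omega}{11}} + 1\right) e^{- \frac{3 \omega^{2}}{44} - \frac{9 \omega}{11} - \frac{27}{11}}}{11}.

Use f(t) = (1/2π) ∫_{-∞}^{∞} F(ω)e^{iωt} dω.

f(t) = 8 e^{- \frac{11 t^{2}}{3}} \cos{\left(6 t \right)}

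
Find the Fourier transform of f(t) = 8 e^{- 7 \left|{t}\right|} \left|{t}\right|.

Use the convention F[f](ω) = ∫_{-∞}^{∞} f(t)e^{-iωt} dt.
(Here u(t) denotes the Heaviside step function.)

F(ω) = \frac{16 \left(49 - \omega^{2}\right)}{\left(\omega^{2} + 49\right)^{2}}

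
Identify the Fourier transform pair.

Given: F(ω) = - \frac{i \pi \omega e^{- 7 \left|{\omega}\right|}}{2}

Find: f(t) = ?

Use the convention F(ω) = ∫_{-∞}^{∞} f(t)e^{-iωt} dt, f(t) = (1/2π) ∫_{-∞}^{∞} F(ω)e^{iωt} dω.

f(t) = \frac{7 t}{\left(t^{2} + 49\right)^{2}}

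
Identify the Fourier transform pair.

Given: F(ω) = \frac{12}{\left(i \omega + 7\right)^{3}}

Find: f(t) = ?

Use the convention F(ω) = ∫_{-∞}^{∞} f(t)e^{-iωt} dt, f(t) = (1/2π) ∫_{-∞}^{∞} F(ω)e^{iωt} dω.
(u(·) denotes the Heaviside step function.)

f(t) = 6 t^{2} e^{- 7 t} u\left(t\right)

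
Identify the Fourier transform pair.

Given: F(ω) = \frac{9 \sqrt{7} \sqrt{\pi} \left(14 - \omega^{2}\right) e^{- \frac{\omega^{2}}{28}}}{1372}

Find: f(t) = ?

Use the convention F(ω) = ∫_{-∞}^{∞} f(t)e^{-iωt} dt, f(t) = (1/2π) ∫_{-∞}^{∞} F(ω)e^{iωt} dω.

f(t) = 9 t^{2} e^{- 7 t^{2}}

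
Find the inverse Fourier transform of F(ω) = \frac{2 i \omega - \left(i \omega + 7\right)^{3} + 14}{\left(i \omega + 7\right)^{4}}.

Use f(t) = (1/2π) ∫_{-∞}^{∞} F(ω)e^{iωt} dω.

f(t) = \left(t^{2} - 1\right) e^{- 7 t} u\left(t\right)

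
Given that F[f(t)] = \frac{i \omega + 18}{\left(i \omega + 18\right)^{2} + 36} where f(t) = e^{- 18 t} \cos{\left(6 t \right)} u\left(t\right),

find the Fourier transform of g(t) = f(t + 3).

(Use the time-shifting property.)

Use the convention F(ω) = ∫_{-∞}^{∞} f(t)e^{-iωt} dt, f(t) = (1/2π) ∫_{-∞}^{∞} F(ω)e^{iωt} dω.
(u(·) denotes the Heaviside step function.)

F[g](ω) = \frac{\left(i \omega + 18\right) e^{3 i \omega}}{\left(i \omega + 18\right)^{2} + 36}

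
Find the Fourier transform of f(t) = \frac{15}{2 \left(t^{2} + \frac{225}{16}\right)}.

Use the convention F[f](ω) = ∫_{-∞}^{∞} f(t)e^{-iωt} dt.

F(ω) = 2 \pi e^{- \frac{15 \left|{\omega}\right|}{4}}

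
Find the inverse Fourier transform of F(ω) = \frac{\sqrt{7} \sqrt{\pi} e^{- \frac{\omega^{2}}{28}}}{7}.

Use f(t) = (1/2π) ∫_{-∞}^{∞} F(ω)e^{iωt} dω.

f(t) = e^{- 7 t^{2}}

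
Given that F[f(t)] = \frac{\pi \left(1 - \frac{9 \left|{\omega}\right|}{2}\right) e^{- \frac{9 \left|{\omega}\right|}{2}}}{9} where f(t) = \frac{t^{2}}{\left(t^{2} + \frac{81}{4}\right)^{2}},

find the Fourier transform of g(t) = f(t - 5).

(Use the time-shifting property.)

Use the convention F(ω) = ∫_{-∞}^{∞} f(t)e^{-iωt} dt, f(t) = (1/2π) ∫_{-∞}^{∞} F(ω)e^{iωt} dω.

F[g](ω) = \frac{\pi \left(2 - 9 \left|{\omega}\right|\right) e^{- 5 i \omega - \frac{9 \left|{\omega}\right|}{2}}}{18}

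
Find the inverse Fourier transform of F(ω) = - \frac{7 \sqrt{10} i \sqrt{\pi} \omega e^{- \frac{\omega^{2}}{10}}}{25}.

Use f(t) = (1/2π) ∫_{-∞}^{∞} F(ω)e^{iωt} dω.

f(t) = 7 t e^{- \frac{5 t^{2}}{2}}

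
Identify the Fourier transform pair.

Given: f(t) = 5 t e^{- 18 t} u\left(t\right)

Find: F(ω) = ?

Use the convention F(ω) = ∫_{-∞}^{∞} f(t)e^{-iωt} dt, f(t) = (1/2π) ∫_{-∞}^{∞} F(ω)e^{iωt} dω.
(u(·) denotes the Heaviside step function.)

F(ω) = \frac{5}{\left(i \omega + 18\right)^{2}}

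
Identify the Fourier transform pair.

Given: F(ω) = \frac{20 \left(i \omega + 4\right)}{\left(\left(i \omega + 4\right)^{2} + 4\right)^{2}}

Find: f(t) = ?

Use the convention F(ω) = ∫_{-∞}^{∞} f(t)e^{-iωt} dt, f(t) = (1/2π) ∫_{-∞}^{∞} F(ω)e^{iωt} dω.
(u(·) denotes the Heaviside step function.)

f(t) = 5 t e^{- 4 t} \sin{\left(2 t \right)} u\left(t\right)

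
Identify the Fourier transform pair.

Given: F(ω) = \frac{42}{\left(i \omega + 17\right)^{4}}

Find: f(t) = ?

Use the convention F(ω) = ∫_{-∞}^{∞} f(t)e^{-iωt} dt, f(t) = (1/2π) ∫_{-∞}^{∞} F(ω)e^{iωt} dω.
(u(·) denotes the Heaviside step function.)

f(t) = 7 t^{3} e^{- 17 t} u\left(t\right)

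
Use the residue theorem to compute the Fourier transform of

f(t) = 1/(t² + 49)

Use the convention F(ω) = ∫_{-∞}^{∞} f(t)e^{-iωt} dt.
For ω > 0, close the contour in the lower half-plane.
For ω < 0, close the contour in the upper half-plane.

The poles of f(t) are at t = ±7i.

Let g(z) = f(z)e^{-iωz}; for large |z| the factor e^{-iωz} decays in the lower half-plane when ω > 0 and in the upper half-plane when ω < 0.

Case ω > 0 (lower half-plane, clockwise contour ⇒ F(ω) = -2πi·ΣRes):
  Res_{z = - 7 i} g(z) = \frac{i e^{- 7 \omega}}{14}
  F(ω) = -2πi·ΣRes = \frac{\pi e^{- 7 \omega}}{7}

Case ω < 0 (upper half-plane, counterclockwise contour ⇒ F(ω) = +2πi·ΣRes):
  Res_{z = 7 i} g(z) = - \frac{i e^{7 \omega}}{14}
  F(ω) = 2πi·ΣRes = \frac{\pi e^{7 \omega}}{7}

Both cases combine into a single formula in |ω|:

F(ω) = \frac{\pi e^{- 7 \left|{\omega}\right|}}{7}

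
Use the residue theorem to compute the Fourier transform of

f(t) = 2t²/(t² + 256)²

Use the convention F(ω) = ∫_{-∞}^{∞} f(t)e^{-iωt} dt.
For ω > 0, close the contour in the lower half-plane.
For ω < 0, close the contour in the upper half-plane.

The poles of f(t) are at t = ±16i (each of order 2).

Let g(z) = f(z)e^{-iωz}; for large |z| the factor e^{-iωz} decays in the lower half-plane when ω > 0 and in the upper half-plane when ω < 0.

Case ω > 0 (lower half-plane, clockwise contour ⇒ F(ω) = -2πi·ΣRes):
  Res_{z = - 16 i} g(z) = \frac{i \left(1 - 16 \omega\right) e^{- 16 \omega}}{32} (pole of order 2)
  F(ω) = -2πi·ΣRes = \frac{\pi \left(1 - 16 \omega\right) e^{- 16 \omega}}{16}

Case ω < 0 (upper half-plane, counterclockwise contour ⇒ F(ω) = +2πi·ΣRes):
  Res_{z = 16 i} g(z) = \frac{i \left(- 16 \omega - 1\right) e^{16 \omega}}{32} (pole of order 2)
  F(ω) = 2πi·ΣRes = \frac{\pi \left(16 \omega + 1\right) e^{16 \omega}}{16}

Both cases combine into a single formula in |ω|:

F(ω) = \frac{\pi \left(1 - 16 \left|{\omega}\right|\right) e^{- 16 \left|{\omega}\right|}}{16}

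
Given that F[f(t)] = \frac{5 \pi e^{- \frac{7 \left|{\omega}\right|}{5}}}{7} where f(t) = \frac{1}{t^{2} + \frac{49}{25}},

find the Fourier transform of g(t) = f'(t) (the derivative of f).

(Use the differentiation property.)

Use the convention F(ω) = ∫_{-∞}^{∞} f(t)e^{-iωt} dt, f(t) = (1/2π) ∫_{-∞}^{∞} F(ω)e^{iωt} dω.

F[g](ω) = \frac{5 i \pi \omega e^{- \frac{7 \left|{\omega}\right|}{5}}}{7}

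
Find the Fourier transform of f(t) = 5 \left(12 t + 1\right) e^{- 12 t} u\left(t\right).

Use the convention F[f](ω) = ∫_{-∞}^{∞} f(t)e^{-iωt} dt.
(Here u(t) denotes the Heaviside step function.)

F(ω) = \frac{5 \left(- i \omega - 24\right)}{\omega^{2} - 24 i \omega - 144}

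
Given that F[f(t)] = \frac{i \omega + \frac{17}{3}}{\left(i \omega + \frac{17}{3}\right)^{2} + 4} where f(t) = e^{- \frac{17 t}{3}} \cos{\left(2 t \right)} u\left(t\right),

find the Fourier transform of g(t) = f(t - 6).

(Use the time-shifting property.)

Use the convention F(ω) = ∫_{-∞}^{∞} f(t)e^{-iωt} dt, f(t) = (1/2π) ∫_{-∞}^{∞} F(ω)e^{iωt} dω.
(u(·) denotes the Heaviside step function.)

F[g](ω) = \frac{3 \left(3 i \omega + 17\right) e^{- 6 i \omega}}{\left(3 i \omega + 17\right)^{2} + 36}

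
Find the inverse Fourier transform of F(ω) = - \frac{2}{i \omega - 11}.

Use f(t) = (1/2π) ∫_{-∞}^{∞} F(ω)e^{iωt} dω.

f(t) = 2 e^{11 t} u\left(- t\right)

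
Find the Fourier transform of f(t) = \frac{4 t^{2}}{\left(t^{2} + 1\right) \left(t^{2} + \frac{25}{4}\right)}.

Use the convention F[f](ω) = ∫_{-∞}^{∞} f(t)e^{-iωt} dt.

F(ω) = - \frac{16 \pi e^{- \left|{\omega}\right|}}{21} + \frac{40 \pi e^{- \frac{5 \left|{\omega}\right|}{2}}}{21}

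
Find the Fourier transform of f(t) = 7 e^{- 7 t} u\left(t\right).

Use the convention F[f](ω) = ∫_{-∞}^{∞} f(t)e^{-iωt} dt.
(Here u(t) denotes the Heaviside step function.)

F(ω) = \frac{7}{i \omega + 7}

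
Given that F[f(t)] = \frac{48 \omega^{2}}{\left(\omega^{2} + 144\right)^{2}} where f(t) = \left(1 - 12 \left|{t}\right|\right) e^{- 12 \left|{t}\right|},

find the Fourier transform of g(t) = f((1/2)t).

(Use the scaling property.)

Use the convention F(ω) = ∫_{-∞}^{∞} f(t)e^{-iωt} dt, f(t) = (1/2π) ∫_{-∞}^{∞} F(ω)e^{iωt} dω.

F[g](ω) = \frac{24 \omega^{2}}{\left(\omega^{2} + 36\right)^{2}}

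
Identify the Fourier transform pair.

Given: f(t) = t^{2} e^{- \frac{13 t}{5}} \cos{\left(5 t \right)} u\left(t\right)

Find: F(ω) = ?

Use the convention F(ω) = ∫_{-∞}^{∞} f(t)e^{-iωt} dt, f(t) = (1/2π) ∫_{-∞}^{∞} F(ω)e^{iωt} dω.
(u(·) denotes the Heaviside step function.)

F(ω) = \frac{250 \left(- 9375 i \omega + \left(5 i \omega + 13\right)^{3} - 24375\right)}{\left(\left(5 i \omega + 13\right)^{2} + 625\right)^{3}}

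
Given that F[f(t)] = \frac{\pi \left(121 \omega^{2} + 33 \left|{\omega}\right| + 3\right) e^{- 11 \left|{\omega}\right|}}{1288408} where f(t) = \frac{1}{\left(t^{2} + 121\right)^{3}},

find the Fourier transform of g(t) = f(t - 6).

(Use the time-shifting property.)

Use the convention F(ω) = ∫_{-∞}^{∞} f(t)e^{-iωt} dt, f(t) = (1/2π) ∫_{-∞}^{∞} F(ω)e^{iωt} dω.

F[g](ω) = \frac{\pi \left(121 \omega^{2} + 33 \left|{\omega}\right| + 3\right) e^{- 6 i \omega - 11 \left|{\omega}\right|}}{1288408}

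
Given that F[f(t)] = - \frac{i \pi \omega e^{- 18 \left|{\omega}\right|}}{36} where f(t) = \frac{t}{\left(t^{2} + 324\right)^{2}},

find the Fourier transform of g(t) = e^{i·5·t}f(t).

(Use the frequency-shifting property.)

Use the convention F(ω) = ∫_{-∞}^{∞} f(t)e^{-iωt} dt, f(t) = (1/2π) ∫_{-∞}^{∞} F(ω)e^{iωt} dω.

F[g](ω) = \frac{i \pi \left(5 - \omega\right) e^{- 18 \left|{\omega - 5}\right|}}{36}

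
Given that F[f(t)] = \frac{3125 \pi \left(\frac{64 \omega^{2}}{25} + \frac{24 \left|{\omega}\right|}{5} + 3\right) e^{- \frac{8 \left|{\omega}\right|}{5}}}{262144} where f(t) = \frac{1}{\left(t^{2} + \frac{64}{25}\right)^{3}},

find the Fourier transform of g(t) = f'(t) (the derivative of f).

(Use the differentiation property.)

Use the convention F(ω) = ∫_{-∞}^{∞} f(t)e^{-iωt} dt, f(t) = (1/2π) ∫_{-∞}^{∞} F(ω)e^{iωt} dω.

F[g](ω) = \frac{125 i \pi \omega \left(64 \omega^{2} + 120 \left|{\omega}\right| + 75\right) e^{- \frac{8 \left|{\omega}\right|}{5}}}{262144}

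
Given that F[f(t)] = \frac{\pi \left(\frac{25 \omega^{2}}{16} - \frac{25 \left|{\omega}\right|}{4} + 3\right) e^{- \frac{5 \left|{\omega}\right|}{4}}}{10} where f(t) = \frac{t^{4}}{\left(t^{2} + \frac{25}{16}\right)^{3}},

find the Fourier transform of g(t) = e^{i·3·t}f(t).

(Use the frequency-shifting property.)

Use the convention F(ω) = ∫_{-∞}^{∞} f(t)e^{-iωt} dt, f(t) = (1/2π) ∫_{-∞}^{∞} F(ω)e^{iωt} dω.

F[g](ω) = \frac{\pi \left(25 \left(\omega - 3\right)^{2} - 100 \left|{\omega - 3}\right| + 48\right) e^{- \frac{5 \left|{\omega - 3}\right|}{4}}}{160}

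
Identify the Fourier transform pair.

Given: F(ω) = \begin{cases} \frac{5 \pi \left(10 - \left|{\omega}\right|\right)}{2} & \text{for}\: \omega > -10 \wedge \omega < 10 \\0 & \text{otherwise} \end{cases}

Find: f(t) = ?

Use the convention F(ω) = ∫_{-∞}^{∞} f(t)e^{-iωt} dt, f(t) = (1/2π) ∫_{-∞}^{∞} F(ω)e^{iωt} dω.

f(t) = \frac{5 \sin^{2}{\left(5 t \right)}}{t^{2}}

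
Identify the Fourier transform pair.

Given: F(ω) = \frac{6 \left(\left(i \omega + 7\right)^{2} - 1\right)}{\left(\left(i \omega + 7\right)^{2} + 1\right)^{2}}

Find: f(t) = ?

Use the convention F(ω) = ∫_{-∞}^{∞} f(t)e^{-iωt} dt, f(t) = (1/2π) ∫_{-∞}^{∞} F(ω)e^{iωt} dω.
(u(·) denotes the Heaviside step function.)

f(t) = 6 t e^{- 7 t} \cos{\left(t \right)} u\left(t\right)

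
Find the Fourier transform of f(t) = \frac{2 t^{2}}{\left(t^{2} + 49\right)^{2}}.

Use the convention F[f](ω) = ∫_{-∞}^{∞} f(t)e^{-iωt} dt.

F(ω) = \frac{\pi \left(1 - 7 \left|{\omega}\right|\right) e^{- 7 \left|{\omega}\right|}}{7}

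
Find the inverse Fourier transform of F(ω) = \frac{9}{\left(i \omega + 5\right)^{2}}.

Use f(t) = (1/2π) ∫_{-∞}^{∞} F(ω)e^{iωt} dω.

f(t) = 9 t e^{- 5 t} u\left(t\right)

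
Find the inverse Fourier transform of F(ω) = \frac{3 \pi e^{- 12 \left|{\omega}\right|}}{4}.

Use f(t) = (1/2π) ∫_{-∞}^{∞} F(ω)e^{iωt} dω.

f(t) = \frac{9}{t^{2} + 144}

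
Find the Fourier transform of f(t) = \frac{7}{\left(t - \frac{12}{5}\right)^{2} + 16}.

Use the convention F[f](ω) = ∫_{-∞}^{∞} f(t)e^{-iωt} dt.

F(ω) = \frac{7 \pi e^{- \frac{12 i \omega}{5} - 4 \left|{\omega}\right|}}{4}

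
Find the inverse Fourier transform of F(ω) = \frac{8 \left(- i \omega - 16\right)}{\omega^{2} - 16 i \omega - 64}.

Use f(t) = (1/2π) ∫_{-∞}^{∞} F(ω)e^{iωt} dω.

f(t) = 8 \left(8 t + 1\right) e^{- 8 t} u\left(t\right)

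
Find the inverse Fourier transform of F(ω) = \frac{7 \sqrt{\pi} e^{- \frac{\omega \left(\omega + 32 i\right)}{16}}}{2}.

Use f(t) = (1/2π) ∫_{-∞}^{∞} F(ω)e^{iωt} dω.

f(t) = 7 e^{- 4 \left(t - 2\right)^{2}}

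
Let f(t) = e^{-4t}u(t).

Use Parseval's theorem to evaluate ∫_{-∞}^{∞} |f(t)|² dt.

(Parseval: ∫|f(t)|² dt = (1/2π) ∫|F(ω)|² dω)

∫|f(t)|² dt = \frac{1}{8}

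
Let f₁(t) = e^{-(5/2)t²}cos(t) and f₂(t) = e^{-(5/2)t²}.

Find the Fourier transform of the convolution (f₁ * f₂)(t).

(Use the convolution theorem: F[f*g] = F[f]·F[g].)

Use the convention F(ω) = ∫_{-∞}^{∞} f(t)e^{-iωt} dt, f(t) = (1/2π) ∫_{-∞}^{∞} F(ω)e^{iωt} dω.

F[f₁*f₂](ω) = \frac{\pi \left(e^{\frac{2 \omega}{5}} + 1\right) e^{- \frac{\omega^{2}}{5} - \frac{\omega}{5} - \frac{1}{10}}}{5}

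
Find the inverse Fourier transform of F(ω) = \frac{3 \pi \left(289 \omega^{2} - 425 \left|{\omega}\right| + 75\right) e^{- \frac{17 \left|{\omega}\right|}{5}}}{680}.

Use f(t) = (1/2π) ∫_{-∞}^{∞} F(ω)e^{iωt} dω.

f(t) = \frac{3 t^{4}}{\left(t^{2} + \frac{289}{25}\right)^{3}}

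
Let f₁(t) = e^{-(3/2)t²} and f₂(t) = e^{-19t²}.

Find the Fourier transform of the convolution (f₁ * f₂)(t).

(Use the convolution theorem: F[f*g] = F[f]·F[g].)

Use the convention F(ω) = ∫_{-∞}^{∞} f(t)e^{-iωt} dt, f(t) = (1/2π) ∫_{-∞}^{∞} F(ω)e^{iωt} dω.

F[f₁*f₂](ω) = \frac{\sqrt{114} \pi e^{- \frac{41 \omega^{2}}{228}}}{57}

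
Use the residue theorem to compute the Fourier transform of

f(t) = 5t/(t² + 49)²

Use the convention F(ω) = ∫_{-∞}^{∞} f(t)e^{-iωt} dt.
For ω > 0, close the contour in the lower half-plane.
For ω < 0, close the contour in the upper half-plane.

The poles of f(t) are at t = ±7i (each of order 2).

Let g(z) = f(z)e^{-iωz}; for large |z| the factor e^{-iωz} decays in the lower half-plane when ω > 0 and in the upper half-plane when ω < 0.

Case ω > 0 (lower half-plane, clockwise contour ⇒ F(ω) = -2πi·ΣRes):
  Res_{z = - 7 i} g(z) = \frac{5 \omega e^{- 7 \omega}}{28} (pole of order 2)
  F(ω) = -2πi·ΣRes = - \frac{5 i \pi \omega e^{- 7 \omega}}{14}

Case ω < 0 (upper half-plane, counterclockwise contour ⇒ F(ω) = +2πi·ΣRes):
  Res_{z = 7 i} g(z) = - \frac{5 \omega e^{7 \omega}}{28} (pole of order 2)
  F(ω) = 2πi·ΣRes = - \frac{5 i \pi \omega e^{7 \omega}}{14}

Both cases combine into a single formula in |ω|:

F(ω) = - \frac{5 i \pi \omega e^{- 7 \left|{\omega}\right|}}{14}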